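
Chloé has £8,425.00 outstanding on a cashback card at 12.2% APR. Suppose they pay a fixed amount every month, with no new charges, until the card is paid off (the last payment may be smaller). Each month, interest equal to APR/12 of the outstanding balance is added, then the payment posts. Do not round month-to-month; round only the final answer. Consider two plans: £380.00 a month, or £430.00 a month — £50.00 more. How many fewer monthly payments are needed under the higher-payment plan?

Monthly rate r = 12.2%/12 = 1.01667% = 0.0101667.
At £380.00/mo: n = ⌈−ln(1 − rB₀/P)/ln(1+r)⌉ = 26 payments (last £95.50); total interest = total paid − £8,425.00 = £1,170.50.
At £430.00/mo: 22 payments (last £413.14); total interest £1,018.14.
Payments saved = 26 − 22 = 4.

4 fewer payments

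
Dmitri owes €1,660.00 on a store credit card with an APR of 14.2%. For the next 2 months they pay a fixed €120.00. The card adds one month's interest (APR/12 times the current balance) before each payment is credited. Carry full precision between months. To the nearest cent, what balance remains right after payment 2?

€1,458.10

Monthly rate r = 14.2%/12 = 1.18333% = 0.0118333.
Each month: B ← B·(1+r) − €120.00.
Month 1: interest €19.64; balance after payment €1,559.64.
Month 2: interest €18.46; balance after payment €1,458.10.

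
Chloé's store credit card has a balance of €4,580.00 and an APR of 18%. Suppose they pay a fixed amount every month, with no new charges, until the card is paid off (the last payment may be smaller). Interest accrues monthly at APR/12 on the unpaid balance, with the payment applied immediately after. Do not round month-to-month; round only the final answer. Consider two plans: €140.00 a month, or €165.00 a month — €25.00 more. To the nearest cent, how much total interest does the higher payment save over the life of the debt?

€377.24

Monthly rate r = 18%/12 = 1.5% = 0.015.
At €140.00/mo: n = ⌈−ln(1 − rB₀/P)/ln(1+r)⌉ = 46 payments (last €44.97); total interest = total paid − €4,580.00 = €1,764.97.
At €165.00/mo: 37 payments (last €27.73); total interest €1,387.73.
Interest saved = €1,764.97 − €1,387.73 = €377.24.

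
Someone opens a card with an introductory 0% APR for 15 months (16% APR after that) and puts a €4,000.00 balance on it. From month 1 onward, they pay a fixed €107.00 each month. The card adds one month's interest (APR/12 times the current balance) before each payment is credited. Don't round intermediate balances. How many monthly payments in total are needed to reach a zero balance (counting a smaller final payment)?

Promo months 1–15 at r₀ = 0%/12 = 0; months 16+ at r₁ = 16%/12 = 0.0133333.
After month 15 (no interest yet): B = €4,000.00 − 15·€107.00 = €2,395.00.
Then at r₁ with €107.00/mo: n₂ = −ln(1 − r₁·B/P)/ln(1+r₁) ≈ 26.76 → 27 more payments.

42 months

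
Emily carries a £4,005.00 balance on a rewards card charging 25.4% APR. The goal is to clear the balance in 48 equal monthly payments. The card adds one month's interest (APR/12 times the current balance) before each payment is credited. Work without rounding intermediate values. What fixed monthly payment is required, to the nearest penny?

£133.69

Monthly rate r = 25.4%/12 = 2.11667% = 0.0211667.
Level-payment amortization: P = B₀·r / (1 − (1+r)^(−n)) = 4005.00·0.0211667 / (1 − 1.02117^(−48)).
Denominator 1 − (1+r)^(−48) = 0.634100545.
P = 84.7725 / 0.634100545 ≈ 133.69.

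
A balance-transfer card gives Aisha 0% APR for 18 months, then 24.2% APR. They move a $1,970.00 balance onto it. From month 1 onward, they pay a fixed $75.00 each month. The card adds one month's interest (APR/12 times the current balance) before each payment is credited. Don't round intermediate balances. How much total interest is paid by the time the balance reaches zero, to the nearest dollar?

$65

Promo months 1–18 at r₀ = 0%/12 = 0; months 19+ at r₁ = 24.2%/12 = 0.0201667.
After month 18 (no interest yet): B = $1,970.00 − 18·$75.00 = $620.00.
Then at r₁ with $75.00/mo: n₂ = −ln(1 − r₁·B/P)/ln(1+r₁) ≈ 9.13 → 10 more payments.
Total paid = 27·$75.00 + $10.16 = $2,035.16; interest = $2,035.16 − $1,970.00 = $65.16.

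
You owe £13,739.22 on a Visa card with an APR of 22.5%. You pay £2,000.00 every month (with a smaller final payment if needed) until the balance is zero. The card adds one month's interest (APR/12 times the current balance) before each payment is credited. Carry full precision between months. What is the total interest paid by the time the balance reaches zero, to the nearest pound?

£1,111

Monthly rate r = 22.5%/12 = 1.875% = 0.01875.
Payoff takes n = ⌈−ln(1 − rB₀/P)/ln(1+r)⌉ = ⌈7.423⌉ = 8 payments; the last is £850.23.
Total paid = 7·£2,000.00 + £850.23 = £14,850.23.
Total interest = total paid − principal = £14,850.23 − £13,739.22 = £1,111.01.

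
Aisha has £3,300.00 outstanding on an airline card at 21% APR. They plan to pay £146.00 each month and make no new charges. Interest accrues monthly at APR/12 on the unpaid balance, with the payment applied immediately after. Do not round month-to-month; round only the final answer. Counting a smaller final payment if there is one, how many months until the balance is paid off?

30 payments

Monthly rate r = 21%/12 = 1.75% = 0.0175.
Recurrence: B ← B·(1+r) − £146.00.
Month 1: interest £57.75; balance after payment £3,211.75.
Month 2: interest £56.21; balance after payment £3,121.96.
Closed form: n = −ln(1 − rB₀/P)/ln(1+r) = −ln(0.60445)/ln(1.0175) ≈ 29.019, so the balance reaches zero during payment 30.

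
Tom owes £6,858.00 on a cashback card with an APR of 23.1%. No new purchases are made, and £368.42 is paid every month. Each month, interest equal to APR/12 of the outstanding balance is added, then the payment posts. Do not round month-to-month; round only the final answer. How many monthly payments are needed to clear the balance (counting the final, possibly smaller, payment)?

24 payments

Monthly rate r = 23.1%/12 = 1.925% = 0.01925.
Recurrence: B ← B·(1+r) − £368.42.
Month 1: interest £132.02; balance after payment £6,621.60.
Month 2: interest £127.47; balance after payment £6,380.64.
Closed form: n = −ln(1 − rB₀/P)/ln(1+r) = −ln(0.64167)/ln(1.01925) ≈ 23.270, so the balance reaches zero during payment 24.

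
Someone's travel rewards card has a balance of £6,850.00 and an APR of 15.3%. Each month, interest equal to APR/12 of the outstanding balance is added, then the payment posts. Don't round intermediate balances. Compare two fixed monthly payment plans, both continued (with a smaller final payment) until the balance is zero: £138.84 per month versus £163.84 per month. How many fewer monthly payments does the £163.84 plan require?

18 fewer payments

Monthly rate r = 15.3%/12 = 1.275% = 0.01275.
At £138.84/mo: n = ⌈−ln(1 − rB₀/P)/ln(1+r)⌉ = 79 payments (last £38.29); total interest = total paid − £6,850.00 = £4,017.81.
At £163.84/mo: 61 payments (last £18.24); total interest £2,998.64.
Payments saved = 79 − 61 = 18.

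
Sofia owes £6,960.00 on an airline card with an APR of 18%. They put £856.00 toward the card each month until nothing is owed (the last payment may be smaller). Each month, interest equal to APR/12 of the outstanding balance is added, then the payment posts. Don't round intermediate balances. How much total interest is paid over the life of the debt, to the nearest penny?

Monthly rate r = 18%/12 = 1.5% = 0.015.
Payoff takes n = ⌈−ln(1 − rB₀/P)/ln(1+r)⌉ = ⌈8.736⌉ = 9 payments; the last is £631.21.
Total paid = 8·£856.00 + £631.21 = £7,479.21.
Total interest = total paid − principal = £7,479.21 − £6,960.00 = £519.21.

£519.21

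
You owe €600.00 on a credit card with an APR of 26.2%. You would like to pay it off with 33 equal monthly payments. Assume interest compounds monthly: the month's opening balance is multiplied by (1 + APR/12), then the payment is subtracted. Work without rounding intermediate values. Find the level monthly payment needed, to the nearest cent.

Monthly rate r = 26.2%/12 = 2.18333% = 0.0218333.
Level-payment amortization: P = B₀·r / (1 − (1+r)^(−n)) = 600.00·0.0218333 / (1 − 1.02183^(−33)).
Denominator 1 − (1+r)^(−33) = 0.509704587.
P = 13.1 / 0.509704587 ≈ 25.70.

€25.70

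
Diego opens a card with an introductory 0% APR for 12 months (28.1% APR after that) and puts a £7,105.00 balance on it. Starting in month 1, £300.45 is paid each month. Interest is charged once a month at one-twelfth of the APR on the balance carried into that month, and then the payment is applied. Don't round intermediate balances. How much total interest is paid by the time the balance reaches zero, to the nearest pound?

£635

Promo months 1–12 at r₀ = 0%/12 = 0; months 13+ at r₁ = 28.1%/12 = 0.0234167.
After month 12 (no interest yet): B = £7,105.00 − 12·£300.45 = £3,499.60.
Then at r₁ with £300.45/mo: n₂ = −ln(1 − r₁·B/P)/ln(1+r₁) ≈ 13.76 → 14 more payments.
Total paid = 25·£300.45 + £228.87 = £7,740.12; interest = £7,740.12 − £7,105.00 = £635.12.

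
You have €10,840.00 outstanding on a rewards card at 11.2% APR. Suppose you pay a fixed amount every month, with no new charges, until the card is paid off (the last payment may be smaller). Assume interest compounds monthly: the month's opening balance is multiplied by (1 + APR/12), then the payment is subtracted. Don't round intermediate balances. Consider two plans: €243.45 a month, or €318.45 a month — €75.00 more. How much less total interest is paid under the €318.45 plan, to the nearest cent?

Monthly rate r = 11.2%/12 = 0.933333% = 0.00933333.
At €243.45/mo: n = ⌈−ln(1 − rB₀/P)/ln(1+r)⌉ = 58 payments (last €199.47); total interest = total paid − €10,840.00 = €3,236.12.
At €318.45/mo: 42 payments (last €48.25); total interest €2,264.70.
Interest saved = €3,236.12 − €2,264.70 = €971.42.

€971.42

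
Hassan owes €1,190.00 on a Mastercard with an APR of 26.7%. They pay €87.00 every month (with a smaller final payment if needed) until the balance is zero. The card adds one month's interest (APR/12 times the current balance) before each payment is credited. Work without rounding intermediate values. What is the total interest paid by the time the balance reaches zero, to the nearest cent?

Monthly rate r = 26.7%/12 = 2.225% = 0.02225.
Payoff takes n = ⌈−ln(1 − rB₀/P)/ln(1+r)⌉ = ⌈16.491⌉ = 17 payments; the last is €42.92.
Total paid = 16·€87.00 + €42.92 = €1,434.92.
Total interest = total paid − principal = €1,434.92 − €1,190.00 = €244.92.

€244.92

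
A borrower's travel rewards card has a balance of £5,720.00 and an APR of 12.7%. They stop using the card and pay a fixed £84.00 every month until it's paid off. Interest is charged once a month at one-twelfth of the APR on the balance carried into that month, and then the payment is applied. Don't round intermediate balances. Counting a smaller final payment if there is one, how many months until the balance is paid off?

Monthly rate r = 12.7%/12 = 1.05833% = 0.0105833.
Recurrence: B ← B·(1+r) − £84.00.
Month 1: interest £60.54; balance after payment £5,696.54.
Month 2: interest £60.29; balance after payment £5,672.83.
Closed form: n = −ln(1 − rB₀/P)/ln(1+r) = −ln(0.27933)/ln(1.01058) ≈ 121.145, so the balance reaches zero during payment 122.

122 months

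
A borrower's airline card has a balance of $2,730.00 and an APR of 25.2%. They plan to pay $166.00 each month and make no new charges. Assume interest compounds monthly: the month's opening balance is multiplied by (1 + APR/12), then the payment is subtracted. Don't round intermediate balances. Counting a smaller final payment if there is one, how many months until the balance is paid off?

21 months

Monthly rate r = 25.2%/12 = 2.1% = 0.021.
Recurrence: B ← B·(1+r) − $166.00.
Month 1: interest $57.33; balance after payment $2,621.33.
Month 2: interest $55.05; balance after payment $2,510.38.
Closed form: n = −ln(1 − rB₀/P)/ln(1+r) = −ln(0.65464)/ln(1.021) ≈ 20.386, so the balance reaches zero during payment 21.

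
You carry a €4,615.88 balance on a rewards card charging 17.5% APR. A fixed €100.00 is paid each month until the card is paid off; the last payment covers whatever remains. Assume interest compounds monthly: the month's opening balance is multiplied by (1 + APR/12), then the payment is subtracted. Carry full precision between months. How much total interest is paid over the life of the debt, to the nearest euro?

Monthly rate r = 17.5%/12 = 1.45833% = 0.0145833.
Payoff takes n = ⌈−ln(1 − rB₀/P)/ln(1+r)⌉ = ⌈77.238⌉ = 78 payments; the last is €23.92.
Total paid = 77·€100.00 + €23.92 = €7,723.92.
Total interest = total paid − principal = €7,723.92 − €4,615.88 = €3,108.04.

€3,108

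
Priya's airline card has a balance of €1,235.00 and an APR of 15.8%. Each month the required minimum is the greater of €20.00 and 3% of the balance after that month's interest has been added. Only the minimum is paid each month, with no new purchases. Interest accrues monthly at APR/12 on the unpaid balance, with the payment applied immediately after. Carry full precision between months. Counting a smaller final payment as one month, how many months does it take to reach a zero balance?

80 months

Monthly rate r = 15.8%/12 = 1.31667% = 0.0131667.
While 3% of the post-interest balance exceeds €20.00, each month B ← (B·(1+r))·(1 − 0.03), i.e. B shrinks by the factor (1+r)·0.97 = 0.98277.
This holds for months 1–37. Entering month 38 the balance is €649.25; 3% of the post-interest balance is now below €20.00, so the flat €20.00 minimum applies from here.
From month 38 a fixed €20.00 at rate r clears €649.25 in 43 more payments. Total: 37 + 43 = 80 months.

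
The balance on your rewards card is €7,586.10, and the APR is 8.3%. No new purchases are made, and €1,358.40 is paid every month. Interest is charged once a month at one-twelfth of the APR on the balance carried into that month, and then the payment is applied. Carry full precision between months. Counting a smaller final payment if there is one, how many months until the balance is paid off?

6 payments

Monthly rate r = 8.3%/12 = 0.691667% = 0.00691667.
Recurrence: B ← B·(1+r) − €1,358.40.
Month 1: interest €52.47; balance after payment €6,280.17.
Month 2: interest €43.44; balance after payment €4,965.21.
Month 3: interest €34.34; balance after payment €3,641.15.
Month 4: interest €25.18; balance after payment €2,307.94.
Month 5: interest €15.96; balance after payment €965.50.
Month 6: interest €6.68; balance after payment €0.00.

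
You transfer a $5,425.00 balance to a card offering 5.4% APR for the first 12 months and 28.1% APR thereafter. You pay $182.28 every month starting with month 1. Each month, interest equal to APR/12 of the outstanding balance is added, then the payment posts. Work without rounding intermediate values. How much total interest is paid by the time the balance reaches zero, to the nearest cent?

$1,434.30

Promo months 1–12 at r₀ = 5.4%/12 = 0.0045; months 13+ at r₁ = 28.1%/12 = 0.0234167.
After month 12: iterate B ← B·(1+r₀) − $182.28 for 12 months → $3,482.99.
Then at r₁ with $182.28/mo: n₂ = −ln(1 − r₁·B/P)/ln(1+r₁) ≈ 25.63 → 26 more payments.
Total paid = 37·$182.28 + $114.94 = $6,859.30; interest = $6,859.30 − $5,425.00 = $1,434.30.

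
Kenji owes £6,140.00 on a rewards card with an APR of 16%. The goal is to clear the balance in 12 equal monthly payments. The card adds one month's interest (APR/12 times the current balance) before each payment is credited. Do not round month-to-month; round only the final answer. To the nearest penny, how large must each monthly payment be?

Monthly rate r = 16%/12 = 1.33333% = 0.0133333.
Level-payment amortization: P = B₀·r / (1 − (1+r)^(−n)) = 6140.00·0.0133333 / (1 − 1.01333^(−12)).
Denominator 1 − (1+r)^(−12) = 0.146954781.
P = 81.8667 / 0.146954781 ≈ 557.09.

£557.09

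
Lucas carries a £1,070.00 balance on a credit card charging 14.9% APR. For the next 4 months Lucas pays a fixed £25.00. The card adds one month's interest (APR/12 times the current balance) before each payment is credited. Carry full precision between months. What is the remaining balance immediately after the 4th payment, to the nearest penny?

£1,022.26

Monthly rate r = 14.9%/12 = 1.24167% = 0.0124167.
Each month: B ← B·(1+r) − £25.00.
Month 1: interest £13.29; balance after payment £1,058.29.
Month 2: interest £13.14; balance after payment £1,046.43.
Month 3: interest £12.99; balance after payment £1,034.42.
Month 4: interest £12.84; balance after payment £1,022.26.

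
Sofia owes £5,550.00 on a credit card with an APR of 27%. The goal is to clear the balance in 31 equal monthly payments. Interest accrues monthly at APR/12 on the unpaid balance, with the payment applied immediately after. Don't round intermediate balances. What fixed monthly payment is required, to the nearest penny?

Monthly rate r = 27%/12 = 2.25% = 0.0225.
Level-payment amortization: P = B₀·r / (1 − (1+r)^(−n)) = 5550.00·0.0225 / (1 − 1.0225^(−31)).
Denominator 1 − (1+r)^(−31) = 0.498307992.
P = 124.875 / 0.498307992 ≈ 250.60.

£250.60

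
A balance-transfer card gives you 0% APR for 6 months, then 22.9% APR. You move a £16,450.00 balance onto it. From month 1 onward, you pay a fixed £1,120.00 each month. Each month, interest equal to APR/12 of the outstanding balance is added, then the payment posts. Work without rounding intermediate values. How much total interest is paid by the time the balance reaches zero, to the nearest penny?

£1,012.24

Promo months 1–6 at r₀ = 0%/12 = 0; months 7+ at r₁ = 22.9%/12 = 0.0190833.
After month 6 (no interest yet): B = £16,450.00 − 6·£1,120.00 = £9,730.00.
Then at r₁ with £1,120.00/mo: n₂ = −ln(1 − r₁·B/P)/ln(1+r₁) ≈ 9.59 → 10 more payments.
Total paid = 15·£1,120.00 + £662.24 = £17,462.24; interest = £17,462.24 − £16,450.00 = £1,012.24.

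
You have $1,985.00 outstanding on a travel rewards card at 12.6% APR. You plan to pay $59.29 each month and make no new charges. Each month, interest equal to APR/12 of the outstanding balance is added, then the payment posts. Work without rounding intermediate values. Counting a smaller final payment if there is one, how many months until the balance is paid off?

Monthly rate r = 12.6%/12 = 1.05% = 0.0105.
Recurrence: B ← B·(1+r) − $59.29.
Month 1: interest $20.84; balance after payment $1,946.55.
Month 2: interest $20.44; balance after payment $1,907.70.
Closed form: n = −ln(1 − rB₀/P)/ln(1+r) = −ln(0.64847)/ln(1.0105) ≈ 41.468, so the balance reaches zero during payment 42.

42 months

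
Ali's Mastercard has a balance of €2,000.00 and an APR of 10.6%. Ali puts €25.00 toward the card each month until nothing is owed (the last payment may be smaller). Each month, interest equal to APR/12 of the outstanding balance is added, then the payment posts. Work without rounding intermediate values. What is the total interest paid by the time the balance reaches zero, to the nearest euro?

€1,486

Monthly rate r = 10.6%/12 = 0.883333% = 0.00883333.
Payoff takes n = ⌈−ln(1 − rB₀/P)/ln(1+r)⌉ = ⌈139.455⌉ = 140 payments; the last is €11.41.
Total paid = 139·€25.00 + €11.41 = €3,486.41.
Total interest = total paid − principal = €3,486.41 − €2,000.00 = €1,486.41.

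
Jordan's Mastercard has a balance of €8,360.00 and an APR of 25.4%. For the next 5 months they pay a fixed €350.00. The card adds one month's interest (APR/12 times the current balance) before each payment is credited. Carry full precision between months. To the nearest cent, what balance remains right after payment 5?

€7,457.35

Monthly rate r = 25.4%/12 = 2.11667% = 0.0211667.
Each month: B ← B·(1+r) − €350.00.
Month 1: interest €176.95; balance after payment €8,186.95.
Month 2: interest €173.29; balance after payment €8,010.24.
Month 3: interest €169.55; balance after payment €7,829.79.
Month 4: interest €165.73; balance after payment €7,645.52.
Month 5: interest €161.83; balance after payment €7,457.35.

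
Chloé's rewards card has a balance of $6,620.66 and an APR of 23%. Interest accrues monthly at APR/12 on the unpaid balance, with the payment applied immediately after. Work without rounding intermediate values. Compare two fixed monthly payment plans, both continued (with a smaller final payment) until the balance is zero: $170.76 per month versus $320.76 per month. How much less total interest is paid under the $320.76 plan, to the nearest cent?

Monthly rate r = 23%/12 = 1.91667% = 0.0191667.
At $170.76/mo: n = ⌈−ln(1 − rB₀/P)/ln(1+r)⌉ = 72 payments (last $101.20); total interest = total paid − $6,620.66 = $5,604.50.
At $320.76/mo: 27 payments (last $168.33); total interest $1,887.43.
Interest saved = $5,604.50 − $1,887.43 = $3,717.07.

$3,717.07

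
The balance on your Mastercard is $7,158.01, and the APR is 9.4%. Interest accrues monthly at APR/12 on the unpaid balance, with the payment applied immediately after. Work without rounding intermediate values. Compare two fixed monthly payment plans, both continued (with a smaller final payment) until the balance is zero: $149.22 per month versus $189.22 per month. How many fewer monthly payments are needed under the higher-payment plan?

15 fewer payments

Monthly rate r = 9.4%/12 = 0.783333% = 0.00783333.
At $149.22/mo: n = ⌈−ln(1 − rB₀/P)/ln(1+r)⌉ = 61 payments (last $58.53); total interest = total paid − $7,158.01 = $1,853.72.
At $189.22/mo: 46 payments (last $7.68); total interest $1,364.57.
Payments saved = 61 − 46 = 15.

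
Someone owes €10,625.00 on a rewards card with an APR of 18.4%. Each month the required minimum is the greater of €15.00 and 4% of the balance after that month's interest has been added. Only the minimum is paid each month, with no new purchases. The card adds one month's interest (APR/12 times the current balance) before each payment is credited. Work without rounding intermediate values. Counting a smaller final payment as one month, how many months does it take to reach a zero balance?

Monthly rate r = 18.4%/12 = 1.53333% = 0.0153333.
While 4% of the post-interest balance exceeds €15.00, each month B ← (B·(1+r))·(1 − 0.04), i.e. B shrinks by the factor (1+r)·0.96 = 0.97472.
This holds for months 1–132. Entering month 133 the balance is €361.80; 4% of the post-interest balance is now below €15.00, so the flat €15.00 minimum applies from here.
From month 133 a fixed €15.00 at rate r clears €361.80 in 31 more payments. Total: 132 + 31 = 163 months.

163 months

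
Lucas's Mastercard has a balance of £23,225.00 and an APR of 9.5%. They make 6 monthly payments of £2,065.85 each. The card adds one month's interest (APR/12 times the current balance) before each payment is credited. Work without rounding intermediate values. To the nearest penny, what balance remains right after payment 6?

£11,707.23

Monthly rate r = 9.5%/12 = 0.791667% = 0.00791667.
Each month: B ← B·(1+r) − £2,065.85.
Month 1: interest £183.86; balance after payment £21,343.01.
Month 2: interest £168.97; balance after payment £19,446.13.
Month 3: interest £153.95; balance after payment £17,534.23.
Month 4: interest £138.81; balance after payment £15,607.19.
Month 5: interest £123.56; balance after payment £13,664.90.
Month 6: interest £108.18; balance after payment £11,707.23.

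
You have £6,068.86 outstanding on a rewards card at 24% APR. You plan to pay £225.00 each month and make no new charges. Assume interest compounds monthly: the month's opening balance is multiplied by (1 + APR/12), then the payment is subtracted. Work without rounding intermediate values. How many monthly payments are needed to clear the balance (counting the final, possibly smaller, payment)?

Monthly rate r = 24%/12 = 2% = 0.02.
Recurrence: B ← B·(1+r) − £225.00.
Month 1: interest £121.38; balance after payment £5,965.24.
Month 2: interest £119.30; balance after payment £5,859.54.
Closed form: n = −ln(1 − rB₀/P)/ln(1+r) = −ln(0.46055)/ln(1.02) ≈ 39.154, so the balance reaches zero during payment 40.

40 months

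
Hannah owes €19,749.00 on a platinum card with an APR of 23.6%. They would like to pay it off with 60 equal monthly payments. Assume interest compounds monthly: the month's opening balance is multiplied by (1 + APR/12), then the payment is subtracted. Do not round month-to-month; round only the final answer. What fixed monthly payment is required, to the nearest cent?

€563.56

Monthly rate r = 23.6%/12 = 1.96667% = 0.0196667.
Level-payment amortization: P = B₀·r / (1 − (1+r)^(−n)) = 19749.00·0.0196667 / (1 − 1.01967^(−60)).
Denominator 1 − (1+r)^(−60) = 0.68918164.
P = 388.397 / 0.68918164 ≈ 563.56.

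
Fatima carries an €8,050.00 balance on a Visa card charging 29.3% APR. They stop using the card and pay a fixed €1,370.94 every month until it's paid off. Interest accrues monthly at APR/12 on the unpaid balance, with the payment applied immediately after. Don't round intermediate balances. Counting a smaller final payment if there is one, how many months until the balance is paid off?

Monthly rate r = 29.3%/12 = 2.44167% = 0.0244167.
Recurrence: B ← B·(1+r) − €1,370.94.
Month 1: interest €196.55; balance after payment €6,875.61.
Month 2: interest €167.88; balance after payment €5,672.55.
Closed form: n = −ln(1 − rB₀/P)/ln(1+r) = −ln(0.85663)/ln(1.02442) ≈ 6.415, so the balance reaches zero during payment 7.

7 months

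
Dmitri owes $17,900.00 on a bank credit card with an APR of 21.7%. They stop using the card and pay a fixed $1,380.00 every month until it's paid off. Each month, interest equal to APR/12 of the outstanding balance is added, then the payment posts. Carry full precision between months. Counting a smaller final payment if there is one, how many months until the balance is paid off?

15 months

Monthly rate r = 21.7%/12 = 1.80833% = 0.0180833.
Recurrence: B ← B·(1+r) − $1,380.00.
Month 1: interest $323.69; balance after payment $16,843.69.
Month 2: interest $304.59; balance after payment $15,768.28.
Closed form: n = −ln(1 − rB₀/P)/ln(1+r) = −ln(0.76544)/ln(1.01808) ≈ 14.915, so the balance reaches zero during payment 15.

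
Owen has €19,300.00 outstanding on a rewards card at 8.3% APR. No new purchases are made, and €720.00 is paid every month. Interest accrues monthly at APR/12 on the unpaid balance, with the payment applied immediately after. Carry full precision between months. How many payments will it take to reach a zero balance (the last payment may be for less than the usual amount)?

Monthly rate r = 8.3%/12 = 0.691667% = 0.00691667.
Recurrence: B ← B·(1+r) − €720.00.
Month 1: interest €133.49; balance after payment €18,713.49.
Month 2: interest €129.43; balance after payment €18,122.93.
Closed form: n = −ln(1 − rB₀/P)/ln(1+r) = −ln(0.81459)/ln(1.00692) ≈ 29.750, so the balance reaches zero during payment 30.

30 payments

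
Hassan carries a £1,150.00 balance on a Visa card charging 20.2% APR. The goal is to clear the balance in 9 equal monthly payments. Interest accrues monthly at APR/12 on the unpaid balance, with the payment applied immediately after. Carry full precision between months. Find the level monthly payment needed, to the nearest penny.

Monthly rate r = 20.2%/12 = 1.68333% = 0.0168333.
Level-payment amortization: P = B₀·r / (1 − (1+r)^(−n)) = 1150.00·0.0168333 / (1 − 1.01683^(−9)).
Denominator 1 − (1+r)^(−9) = 0.139497714.
P = 19.3583 / 0.139497714 ≈ 138.77.

£138.77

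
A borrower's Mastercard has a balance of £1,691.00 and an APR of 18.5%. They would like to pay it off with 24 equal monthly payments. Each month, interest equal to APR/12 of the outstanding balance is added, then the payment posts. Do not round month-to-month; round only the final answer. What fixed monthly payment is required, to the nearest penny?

Monthly rate r = 18.5%/12 = 1.54167% = 0.0154167.
Level-payment amortization: P = B₀·r / (1 − (1+r)^(−n)) = 1691.00·0.0154167 / (1 − 1.01542^(−24)).
Denominator 1 − (1+r)^(−24) = 0.307312899.
P = 26.0696 / 0.307312899 ≈ 84.83.

£84.83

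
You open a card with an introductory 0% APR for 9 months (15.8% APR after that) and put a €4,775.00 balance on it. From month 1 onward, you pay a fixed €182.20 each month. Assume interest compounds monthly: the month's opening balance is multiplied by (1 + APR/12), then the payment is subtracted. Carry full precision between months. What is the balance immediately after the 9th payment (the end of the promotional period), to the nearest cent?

Promo months 1–9 at r₀ = 0%/12 = 0; months 10+ at r₁ = 15.8%/12 = 0.0131667.
After month 9 (no interest yet): B = €4,775.00 − 9·€182.20 = €3,135.20.

€3,135.20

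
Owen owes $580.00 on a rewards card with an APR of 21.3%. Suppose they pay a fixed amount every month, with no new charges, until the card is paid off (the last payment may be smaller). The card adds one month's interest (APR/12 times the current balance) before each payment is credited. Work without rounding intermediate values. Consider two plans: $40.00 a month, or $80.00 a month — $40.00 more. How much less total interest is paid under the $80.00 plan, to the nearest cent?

Monthly rate r = 21.3%/12 = 1.775% = 0.01775.
At $40.00/mo: n = ⌈−ln(1 − rB₀/P)/ln(1+r)⌉ = 17 payments (last $36.53); total interest = total paid − $580.00 = $96.53.
At $80.00/mo: 8 payments (last $66.46); total interest $46.46.
Interest saved = $96.53 − $46.46 = $50.07.

$50.07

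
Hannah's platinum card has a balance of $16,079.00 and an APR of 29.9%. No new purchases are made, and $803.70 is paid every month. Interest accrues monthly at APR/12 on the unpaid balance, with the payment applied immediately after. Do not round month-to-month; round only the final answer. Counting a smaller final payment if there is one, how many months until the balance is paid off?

Monthly rate r = 29.9%/12 = 2.49167% = 0.0249167.
Recurrence: B ← B·(1+r) − $803.70.
Month 1: interest $400.64; balance after payment $15,675.94.
Month 2: interest $390.59; balance after payment $15,262.83.
Closed form: n = −ln(1 − rB₀/P)/ln(1+r) = −ln(0.50151)/ln(1.02492) ≈ 28.041, so the balance reaches zero during payment 29.

29 months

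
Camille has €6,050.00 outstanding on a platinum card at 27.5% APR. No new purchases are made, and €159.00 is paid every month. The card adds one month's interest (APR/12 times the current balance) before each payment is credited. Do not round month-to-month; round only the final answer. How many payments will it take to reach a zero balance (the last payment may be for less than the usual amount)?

91 months

Monthly rate r = 27.5%/12 = 2.29167% = 0.0229167.
Recurrence: B ← B·(1+r) − €159.00.
Month 1: interest €138.65; balance after payment €6,029.65.
Month 2: interest €138.18; balance after payment €6,008.83.
Closed form: n = −ln(1 − rB₀/P)/ln(1+r) = −ln(0.12801)/ln(1.02292) ≈ 90.724, so the balance reaches zero during payment 91.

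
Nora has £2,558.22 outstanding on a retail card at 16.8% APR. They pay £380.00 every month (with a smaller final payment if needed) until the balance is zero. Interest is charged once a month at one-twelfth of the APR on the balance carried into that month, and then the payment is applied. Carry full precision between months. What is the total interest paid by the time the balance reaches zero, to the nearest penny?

£147.76

Monthly rate r = 16.8%/12 = 1.4% = 0.014.
Payoff takes n = ⌈−ln(1 − rB₀/P)/ln(1+r)⌉ = ⌈7.120⌉ = 8 payments; the last is £45.98.
Total paid = 7·£380.00 + £45.98 = £2,705.98.
Total interest = total paid − principal = £2,705.98 − £2,558.22 = £147.76.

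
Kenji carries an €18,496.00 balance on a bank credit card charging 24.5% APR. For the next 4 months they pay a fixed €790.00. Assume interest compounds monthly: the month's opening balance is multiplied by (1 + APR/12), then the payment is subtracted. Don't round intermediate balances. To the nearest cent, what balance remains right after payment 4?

€16,795.30

Monthly rate r = 24.5%/12 = 2.04167% = 0.0204167.
Each month: B ← B·(1+r) − €790.00.
Month 1: interest €377.63; balance after payment €18,083.63.
Month 2: interest €369.21; balance after payment €17,662.83.
Month 3: interest €360.62; balance after payment €17,233.45.
Month 4: interest €351.85; balance after payment €16,795.30.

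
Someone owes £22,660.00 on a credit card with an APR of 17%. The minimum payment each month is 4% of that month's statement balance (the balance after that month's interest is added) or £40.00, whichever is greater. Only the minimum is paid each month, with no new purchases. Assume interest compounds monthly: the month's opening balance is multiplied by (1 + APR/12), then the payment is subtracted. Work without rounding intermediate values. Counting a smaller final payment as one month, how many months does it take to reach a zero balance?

Monthly rate r = 17%/12 = 1.41667% = 0.0141667.
While 4% of the post-interest balance exceeds £40.00, each month B ← (B·(1+r))·(1 − 0.04), i.e. B shrinks by the factor (1+r)·0.96 = 0.9736.
This holds for months 1–118. Entering month 119 the balance is £964.20; 4% of the post-interest balance is now below £40.00, so the flat £40.00 minimum applies from here.
From month 119 a fixed £40.00 at rate r clears £964.20 in 30 more payments. Total: 118 + 30 = 148 months.

148 months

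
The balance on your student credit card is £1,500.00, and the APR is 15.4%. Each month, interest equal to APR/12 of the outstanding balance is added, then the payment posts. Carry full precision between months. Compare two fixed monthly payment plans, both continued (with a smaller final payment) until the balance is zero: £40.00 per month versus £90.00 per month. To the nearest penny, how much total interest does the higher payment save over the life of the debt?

£360.28

Monthly rate r = 15.4%/12 = 1.28333% = 0.0128333.
At £40.00/mo: n = ⌈−ln(1 − rB₀/P)/ln(1+r)⌉ = 52 payments (last £18.88); total interest = total paid − £1,500.00 = £558.88.
At £90.00/mo: 19 payments (last £78.60); total interest £198.60.
Interest saved = £558.88 − £198.60 = £360.28.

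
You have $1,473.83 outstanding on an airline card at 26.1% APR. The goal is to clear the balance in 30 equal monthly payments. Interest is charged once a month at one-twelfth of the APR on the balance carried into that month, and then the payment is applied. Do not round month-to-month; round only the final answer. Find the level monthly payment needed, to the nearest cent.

Monthly rate r = 26.1%/12 = 2.175% = 0.02175.
Level-payment amortization: P = B₀·r / (1 − (1+r)^(−n)) = 1473.83·0.02175 / (1 − 1.02175^(−30)).
Denominator 1 − (1+r)^(−30) = 0.475602505.
P = 32.0558 / 0.475602505 ≈ 67.40.

$67.40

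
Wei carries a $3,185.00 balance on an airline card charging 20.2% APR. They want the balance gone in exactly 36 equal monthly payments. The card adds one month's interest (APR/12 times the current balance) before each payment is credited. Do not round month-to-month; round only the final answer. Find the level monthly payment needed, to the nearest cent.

Monthly rate r = 20.2%/12 = 1.68333% = 0.0168333.
Level-payment amortization: P = B₀·r / (1 − (1+r)^(−n)) = 3185.00·0.0168333 / (1 − 1.01683^(−36)).
Denominator 1 − (1+r)^(−36) = 0.451712791.
P = 53.6142 / 0.451712791 ≈ 118.69.

$118.69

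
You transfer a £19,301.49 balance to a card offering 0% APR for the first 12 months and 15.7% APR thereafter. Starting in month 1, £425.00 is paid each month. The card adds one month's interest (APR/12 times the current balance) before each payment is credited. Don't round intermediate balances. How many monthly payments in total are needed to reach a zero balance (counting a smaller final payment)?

Promo months 1–12 at r₀ = 0%/12 = 0; months 13+ at r₁ = 15.7%/12 = 0.0130833.
After month 12 (no interest yet): B = £19,301.49 − 12·£425.00 = £14,201.49.
Then at r₁ with £425.00/mo: n₂ = −ln(1 − r₁·B/P)/ln(1+r₁) ≈ 44.22 → 45 more payments.

57 payments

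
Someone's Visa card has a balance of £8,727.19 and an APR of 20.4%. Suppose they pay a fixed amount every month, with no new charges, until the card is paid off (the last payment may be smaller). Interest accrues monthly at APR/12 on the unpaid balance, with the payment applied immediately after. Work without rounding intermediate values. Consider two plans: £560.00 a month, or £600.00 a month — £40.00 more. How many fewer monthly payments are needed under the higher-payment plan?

2 fewer payments

Monthly rate r = 20.4%/12 = 1.7% = 0.017.
At £560.00/mo: n = ⌈−ln(1 − rB₀/P)/ln(1+r)⌉ = 19 payments (last £145.91); total interest = total paid − £8,727.19 = £1,498.72.
At £600.00/mo: 17 payments (last £510.88); total interest £1,383.69.
Payments saved = 19 − 17 = 2.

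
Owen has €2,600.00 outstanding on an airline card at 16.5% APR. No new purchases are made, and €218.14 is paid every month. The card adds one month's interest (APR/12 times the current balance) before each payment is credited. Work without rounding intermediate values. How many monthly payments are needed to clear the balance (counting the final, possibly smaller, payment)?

14 months

Monthly rate r = 16.5%/12 = 1.375% = 0.01375.
Recurrence: B ← B·(1+r) − €218.14.
Month 1: interest €35.75; balance after payment €2,417.61.
Month 2: interest €33.24; balance after payment €2,232.71.
Closed form: n = −ln(1 − rB₀/P)/ln(1+r) = −ln(0.83611)/ln(1.01375) ≈ 13.107, so the balance reaches zero during payment 14.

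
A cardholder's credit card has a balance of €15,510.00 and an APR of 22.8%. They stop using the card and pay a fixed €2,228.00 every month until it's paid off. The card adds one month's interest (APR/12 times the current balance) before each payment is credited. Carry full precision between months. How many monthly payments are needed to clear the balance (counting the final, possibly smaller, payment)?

8 months

Monthly rate r = 22.8%/12 = 1.9% = 0.019.
Recurrence: B ← B·(1+r) − €2,228.00.
Month 1: interest €294.69; balance after payment €13,576.69.
Month 2: interest €257.96; balance after payment €11,606.65.
Closed form: n = −ln(1 − rB₀/P)/ln(1+r) = −ln(0.86773)/ln(1.019) ≈ 7.538, so the balance reaches zero during payment 8.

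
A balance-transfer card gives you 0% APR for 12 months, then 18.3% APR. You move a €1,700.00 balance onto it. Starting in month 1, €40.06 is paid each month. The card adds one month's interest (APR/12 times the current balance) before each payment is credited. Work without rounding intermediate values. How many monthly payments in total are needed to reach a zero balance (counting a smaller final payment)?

54 months

Promo months 1–12 at r₀ = 0%/12 = 0; months 13+ at r₁ = 18.3%/12 = 0.01525.
After month 12 (no interest yet): B = €1,700.00 − 12·€40.06 = €1,219.28.
Then at r₁ with €40.06/mo: n₂ = −ln(1 − r₁·B/P)/ln(1+r₁) ≈ 41.22 → 42 more payments.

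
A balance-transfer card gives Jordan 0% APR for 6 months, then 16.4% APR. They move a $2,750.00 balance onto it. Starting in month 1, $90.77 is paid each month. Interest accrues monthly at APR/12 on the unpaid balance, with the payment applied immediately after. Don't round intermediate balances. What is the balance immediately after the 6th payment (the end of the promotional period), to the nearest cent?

$2,205.38

Promo months 1–6 at r₀ = 0%/12 = 0; months 7+ at r₁ = 16.4%/12 = 0.0136667.
After month 6 (no interest yet): B = $2,750.00 − 6·$90.77 = $2,205.38.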